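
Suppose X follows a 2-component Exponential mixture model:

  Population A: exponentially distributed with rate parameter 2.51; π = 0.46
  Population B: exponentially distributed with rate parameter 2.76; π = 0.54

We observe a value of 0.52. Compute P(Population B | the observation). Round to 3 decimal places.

0.531

Apply Bayes' rule: the posterior for each component is proportional to its prior times its likelihood at x.
Exponential densities:
  p_A = 0.680507
  p_B = 0.657067
Prior × likelihood for each component:
  π_A·p_A = 0.46 × 0.680507 = 0.313033
  π_B·p_B = 0.54 × 0.657067 = 0.354816
Evidence: 0.313033 + 0.354816 = 0.667849
Responsibility of Population B: 0.354816 / 0.667849 ≈ 0.531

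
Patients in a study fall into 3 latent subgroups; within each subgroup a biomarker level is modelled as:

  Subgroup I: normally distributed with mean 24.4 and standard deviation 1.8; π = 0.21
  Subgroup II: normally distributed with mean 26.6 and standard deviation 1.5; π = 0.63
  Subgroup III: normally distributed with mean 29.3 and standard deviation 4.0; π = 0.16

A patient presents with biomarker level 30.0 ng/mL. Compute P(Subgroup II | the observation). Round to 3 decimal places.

0.444

P(component k | x) = P(Z=k)·f_k(x) / marginal(x), where marginal(x) = Σ_j P(Z=j)·f_j(x).
Evaluate each component's likelihood at the observed value:
  f_I = (1/(1.8·√(2π)))·exp(−(30.0−24.4)²/(2·1.8²)) = 0.221635·exp(-4.83951) = 0.00175334
  f_II = (1/(1.5·√(2π)))·exp(−(30.0−26.6)²/(2·1.5²)) = 0.265962·exp(-2.56889) = 0.0203781
  f_III = (1/(4.0·√(2π)))·exp(−(30.0−29.3)²/(2·4.0²)) = 0.099736·exp(-0.01531) = 0.09822
Multiply by the mixture weights:
  P(Z=I)·f_I = 0.21 × 0.00175334 = 0.000368202
  P(Z=II)·f_II = 0.63 × 0.0203781 = 0.0128382
  P(Z=III)·f_III = 0.16 × 0.09822 = 0.0157152
Marginal: 0.000368202 + 0.0128382 + 0.0157152 = 0.0289216
P(Subgroup II | x) = 0.0128382 / 0.0289216 ≈ 0.444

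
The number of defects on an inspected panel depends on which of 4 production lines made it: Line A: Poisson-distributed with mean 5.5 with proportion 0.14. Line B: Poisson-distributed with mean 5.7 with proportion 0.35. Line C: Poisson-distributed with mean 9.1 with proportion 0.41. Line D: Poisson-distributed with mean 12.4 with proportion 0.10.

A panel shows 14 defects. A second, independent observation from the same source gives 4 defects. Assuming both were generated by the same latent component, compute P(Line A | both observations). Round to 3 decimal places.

0.040

Posterior ∝ prior × likelihood, so P(k | x) ∝ P(Z=k) f_k(x); normalise over all components.
Since both observations come from the same component, the likelihood for component k is f_k(x₁)·f_k(x₂).
  p_A = [e^(−5.5)·5.5^14/14! = 0.00108655] × [0.155819] = 0.000169305
  p_B = [e^(−5.7)·5.7^14/14! = 0.00146677] × [0.147167] = 0.000215859
  p_C = [e^(−9.1)·9.1^14/14! = 0.0342051] × [0.0319062] = 0.00109135
  p_D = [e^(−12.4)·12.4^14/14! = 0.0959939] × [0.00405718] = 0.000389464
Prior × likelihood for each component:
  P(Z=A)·p_A = 0.14 × 0.000169305 = 2.37027e-05
  P(Z=B)·p_B = 0.35 × 0.000215859 = 7.55507e-05
  P(Z=C)·p_C = 0.41 × 0.00109135 = 0.000447455
  P(Z=D)·p_D = 0.10 × 0.000389464 = 3.89464e-05
Sum: 2.37027e-05 + 7.55507e-05 + 0.000447455 + 3.89464e-05 = 0.000585655
Responsibility of Line A: 2.37027e-05 / 0.000585655 ≈ 0.040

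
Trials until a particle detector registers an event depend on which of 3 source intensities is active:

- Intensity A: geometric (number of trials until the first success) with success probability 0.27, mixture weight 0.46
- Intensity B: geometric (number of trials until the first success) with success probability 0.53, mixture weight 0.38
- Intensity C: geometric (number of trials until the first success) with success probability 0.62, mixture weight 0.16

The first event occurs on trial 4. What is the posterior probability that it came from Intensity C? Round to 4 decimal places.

0.0729

By Bayes' theorem, P(k | x) = π_k f_k(x) / Σ_j π_j f_j(x).
Component likelihoods at x = 4:
  L_A = 0.27·(1−0.27)^3 = 0.27·0.389017 = 0.105035
  L_B = 0.53·(1−0.53)^3 = 0.53·0.103823 = 0.0550262
  L_C = 0.62·(1−0.62)^3 = 0.62·0.054872 = 0.0340206
Prior × likelihood for each component:
  π_A·L_A = 0.46 × 0.105035 = 0.0483159
  π_B·L_B = 0.38 × 0.0550262 = 0.02091
  π_C·L_C = 0.16 × 0.0340206 = 0.0054433
Marginal: 0.0483159 + 0.02091 + 0.0054433 = 0.0746692
So the posterior for Intensity C is 0.0054433 / 0.0746692 ≈ 0.0729.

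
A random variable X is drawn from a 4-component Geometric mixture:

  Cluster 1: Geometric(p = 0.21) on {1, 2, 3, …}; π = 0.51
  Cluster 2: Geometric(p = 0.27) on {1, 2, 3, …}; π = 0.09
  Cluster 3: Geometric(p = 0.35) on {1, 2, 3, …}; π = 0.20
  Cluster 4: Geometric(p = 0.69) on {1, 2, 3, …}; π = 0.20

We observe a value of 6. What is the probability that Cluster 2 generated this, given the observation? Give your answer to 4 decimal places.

0.1083

P(component k | x) = π_k·f_k(x) / marginal(x), where marginal(x) = Σ_j π_j·f_j(x).
Geometric probabilities:
  f_1 = 0.0646182
  f_2 = 0.0559729
  f_3 = 0.0406102
  f_4 = 0.00197541
Multiply by the mixture weights:
  π_1·f_1 = 0.51 × 0.0646182 = 0.0329553
  π_2·f_2 = 0.09 × 0.0559729 = 0.00503756
  π_3·f_3 = 0.20 × 0.0406102 = 0.00812203
  π_4·f_4 = 0.20 × 0.00197541 = 0.000395082
Evidence: 0.0329553 + 0.00503756 + 0.00812203 + 0.000395082 = 0.04651
So the posterior for Cluster 2 is 0.00503756 / 0.04651 ≈ 0.1083.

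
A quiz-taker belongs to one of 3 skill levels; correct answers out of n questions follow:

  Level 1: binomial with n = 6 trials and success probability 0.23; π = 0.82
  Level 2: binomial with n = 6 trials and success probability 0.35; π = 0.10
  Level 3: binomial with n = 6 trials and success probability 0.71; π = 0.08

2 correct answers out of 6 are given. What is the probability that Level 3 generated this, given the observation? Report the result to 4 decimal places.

0.0161

P(component k | x) = π_k·f_k(x) / marginal(x), where marginal(x) = Σ_j π_j·f_j(x).
Component likelihoods at x = 2 correct answers out of 6:
  f_1 = C(6,2)·0.23^2·0.77^4 = 15·0.0529·0.35153 = 0.278939
  f_2 = C(6,2)·0.35^2·0.65^4 = 15·0.1225·0.178506 = 0.328005
  f_3 = C(6,2)·0.71^2·0.29^4 = 15·0.5041·0.00707281 = 0.0534811
Prior × likelihood for each component:
  π_1·f_1 = 0.82 × 0.278939 = 0.22873
  π_2·f_2 = 0.10 × 0.328005 = 0.0328005
  π_3·f_3 = 0.08 × 0.0534811 = 0.00427848
Marginal: 0.22873 + 0.0328005 + 0.00427848 = 0.265809
Responsibility of Level 3: 0.00427848 / 0.265809 ≈ 0.0161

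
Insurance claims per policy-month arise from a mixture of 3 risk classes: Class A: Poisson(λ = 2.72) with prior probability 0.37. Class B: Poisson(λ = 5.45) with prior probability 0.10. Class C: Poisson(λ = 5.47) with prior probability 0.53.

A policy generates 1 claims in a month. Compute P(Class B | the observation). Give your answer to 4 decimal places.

0.0290

By Bayes' theorem, P(k | x) = P(Z=k) f_k(x) / Σ_j P(Z=j) f_j(x).
Component likelihoods at x = 1 claims:
  p_A = e^(−2.72)·2.72^1/1! = 0.179179
  p_B = e^(−5.45)·5.45^1/1! = 0.0234149
  p_C = e^(−5.47)·5.47^1/1! = 0.0230354
Weight by the priors:
  P(Z=A)·p_A = 0.37 × 0.179179 = 0.0662964
  P(Z=B)·p_B = 0.10 × 0.0234149 = 0.00234149
  P(Z=C)·p_C = 0.53 × 0.0230354 = 0.0122088
Marginal: 0.0662964 + 0.00234149 + 0.0122088 = 0.0808466
So the posterior for Class B is 0.00234149 / 0.0808466 ≈ 0.0290.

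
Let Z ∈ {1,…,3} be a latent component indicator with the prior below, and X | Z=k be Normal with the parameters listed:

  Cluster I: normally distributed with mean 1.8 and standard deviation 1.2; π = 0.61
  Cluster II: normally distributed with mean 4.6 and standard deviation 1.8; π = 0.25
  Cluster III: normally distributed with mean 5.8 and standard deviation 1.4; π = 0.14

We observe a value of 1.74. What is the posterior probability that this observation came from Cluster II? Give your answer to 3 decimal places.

Apply Bayes' rule: the posterior for each component is proportional to its prior times its likelihood at x.
Normal densities:
  p_I = 0.332037
  p_II = 0.0627241
  p_III = 0.00425181
Weight by the priors:
  w_I·p_I = 0.61 × 0.332037 = 0.202542
  w_II·p_II = 0.25 × 0.0627241 = 0.015681
  w_III·p_III = 0.14 × 0.00425181 = 0.000595253
Marginal: 0.202542 + 0.015681 + 0.000595253 = 0.218819
Responsibility of Cluster II: 0.015681 / 0.218819 ≈ 0.072

0.072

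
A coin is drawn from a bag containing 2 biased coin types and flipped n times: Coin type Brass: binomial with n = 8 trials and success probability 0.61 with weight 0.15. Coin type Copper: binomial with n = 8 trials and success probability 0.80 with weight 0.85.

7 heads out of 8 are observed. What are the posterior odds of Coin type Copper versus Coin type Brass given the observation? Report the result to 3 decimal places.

19.392

Only the two components matter; the odds are (w_i f_i(x)) / (w_j f_j(x)).
Binomial probabilities:
  f_Brass = 0.0980536
  f_Copper = 0.335544
0.285213 / 0.014708 ≈ 19.392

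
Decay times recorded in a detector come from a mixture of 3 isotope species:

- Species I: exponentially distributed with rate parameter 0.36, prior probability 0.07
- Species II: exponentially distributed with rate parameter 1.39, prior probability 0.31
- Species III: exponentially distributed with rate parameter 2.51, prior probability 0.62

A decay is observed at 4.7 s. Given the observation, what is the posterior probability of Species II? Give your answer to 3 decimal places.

0.119

The responsibility of component k is π_k f_k(x) divided by Σ_j π_j f_j(x).
Evaluate each component's likelihood at the observed value:
  p_I = 0.36·e^(−0.36·4.7) = 0.36·e^(−1.6920) = 0.0662943
  p_II = 1.39·e^(−1.39·4.7) = 1.39·e^(−6.5330) = 0.00202194
  p_III = 2.51·e^(−2.51·4.7) = 2.51·e^(−11.7970) = 1.8893e-05
Weight by the priors:
  π_I·p_I = 0.07 × 0.0662943 = 0.0046406
  π_II·p_II = 0.31 × 0.00202194 = 0.000626802
  π_III·p_III = 0.62 × 1.8893e-05 = 1.17137e-05
Evidence: 0.0046406 + 0.000626802 + 1.17137e-05 = 0.00527912
P(Species II | the observation) ≈ 0.119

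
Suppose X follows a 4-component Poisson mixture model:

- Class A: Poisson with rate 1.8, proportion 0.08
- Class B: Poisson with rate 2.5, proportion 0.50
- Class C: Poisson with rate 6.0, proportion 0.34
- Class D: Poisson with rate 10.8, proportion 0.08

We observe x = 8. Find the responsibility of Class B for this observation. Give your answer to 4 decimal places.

0.0351

Apply Bayes' rule: the posterior for each component is proportional to its prior times its likelihood at x.
Evaluate each component's likelihood at the observed value:
  p_A = 0.000451783
  p_B = 0.00310644
  p_C = 0.103258
  p_D = 0.093646
Multiply by the mixture weights:
  P(Z=A)·p_A = 0.08 × 0.000451783 = 3.61426e-05
  P(Z=B)·p_B = 0.50 × 0.00310644 = 0.00155322
  P(Z=C)·p_C = 0.34 × 0.103258 = 0.0351076
  P(Z=D)·p_D = 0.08 × 0.093646 = 0.00749168
Denominator: 3.61426e-05 + 0.00155322 + 0.0351076 + 0.00749168 = 0.0441887
P(Class B | the observation) ≈ 0.0351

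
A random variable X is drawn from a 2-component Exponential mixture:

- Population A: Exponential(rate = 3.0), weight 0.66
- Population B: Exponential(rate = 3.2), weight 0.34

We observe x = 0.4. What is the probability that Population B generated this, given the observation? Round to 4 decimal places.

0.3365

Apply Bayes' rule: the posterior for each component is proportional to its prior times its likelihood at x.
Evaluate each component's likelihood at the observed value:
  f_A = 3.0·e^(−3.0·0.4) = 3.0·e^(−1.2000) = 0.903583
  f_B = 3.2·e^(−3.2·0.4) = 3.2·e^(−1.2800) = 0.889719
Multiply by the mixture weights:
  P(Z=A)·f_A = 0.66 × 0.903583 = 0.596365
  P(Z=B)·f_B = 0.34 × 0.889719 = 0.302505
Evidence: 0.596365 + 0.302505 = 0.898869
So the posterior for Population B is 0.302505 / 0.898869 ≈ 0.3365.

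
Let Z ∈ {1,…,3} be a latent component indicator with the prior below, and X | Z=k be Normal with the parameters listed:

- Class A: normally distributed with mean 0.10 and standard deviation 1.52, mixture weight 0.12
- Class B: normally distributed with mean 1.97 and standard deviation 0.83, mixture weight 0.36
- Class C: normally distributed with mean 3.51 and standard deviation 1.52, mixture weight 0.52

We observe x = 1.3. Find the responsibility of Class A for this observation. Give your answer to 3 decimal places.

Posterior ∝ prior × likelihood, so P(k | x) ∝ π_k f_k(x); normalise over all components.
Component likelihoods at x = 1.3:
  f_A = (1/(1.52·√(2π)))·exp(−(1.3−0.10)²/(2·1.52²)) = 0.262462·exp(-0.31163) = 0.192188
  f_B = (1/(0.83·√(2π)))·exp(−(1.3−1.97)²/(2·0.83²)) = 0.480653·exp(-0.32581) = 0.347004
  f_C = (1/(1.52·√(2π)))·exp(−(1.3−3.51)²/(2·1.52²)) = 0.262462·exp(-1.05698) = 0.0912064
Weight by the priors:
  π_A·f_A = 0.12 × 0.192188 = 0.0230625
  π_B·f_B = 0.36 × 0.347004 = 0.124922
  π_C·f_C = 0.52 × 0.0912064 = 0.0474273
Marginal: 0.0230625 + 0.124922 + 0.0474273 = 0.195411
Responsibility of Class A: 0.0230625 / 0.195411 ≈ 0.118

0.118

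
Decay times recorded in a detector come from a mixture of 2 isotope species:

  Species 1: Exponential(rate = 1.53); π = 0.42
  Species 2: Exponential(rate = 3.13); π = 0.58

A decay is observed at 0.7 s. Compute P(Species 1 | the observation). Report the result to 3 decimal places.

Posterior ∝ prior × likelihood, so P(k | x) ∝ P(Z=k) f_k(x); normalise over all components.
Component likelihoods at x = 0.7 s:
  L_1 = 1.53·e^(−1.53·0.7) = 1.53·e^(−1.0710) = 0.524278
  L_2 = 3.13·e^(−3.13·0.7) = 3.13·e^(−2.1910) = 0.349949
Unnormalised posteriors:
  P(Z=1)·L_1 = 0.42 × 0.524278 = 0.220197
  P(Z=2)·L_2 = 0.58 × 0.349949 = 0.202971
Denominator: 0.220197 + 0.202971 = 0.423168
So the posterior for Species 1 is 0.220197 / 0.423168 ≈ 0.520.

0.520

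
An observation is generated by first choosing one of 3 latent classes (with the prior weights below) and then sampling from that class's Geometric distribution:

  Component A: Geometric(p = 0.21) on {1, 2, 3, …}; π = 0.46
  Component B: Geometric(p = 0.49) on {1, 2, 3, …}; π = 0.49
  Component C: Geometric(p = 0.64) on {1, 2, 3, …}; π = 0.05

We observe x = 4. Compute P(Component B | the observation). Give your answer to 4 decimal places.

0.3933

Apply Bayes' rule: the posterior for each component is proportional to its prior times its likelihood at x.
Evaluate each component's likelihood at the observed value:
  L_A = 0.21·(1−0.21)^3 = 0.21·0.493039 = 0.103538
  L_B = 0.49·(1−0.49)^3 = 0.49·0.132651 = 0.064999
  L_C = 0.64·(1−0.64)^3 = 0.64·0.046656 = 0.0298598
Prior × likelihood for each component:
  π_A·L_A = 0.46 × 0.103538 = 0.0476276
  π_B·L_B = 0.49 × 0.064999 = 0.0318495
  π_C·L_C = 0.05 × 0.0298598 = 0.00149299
Denominator: 0.0476276 + 0.0318495 + 0.00149299 = 0.0809701
P(Component B | x) = 0.0318495 / 0.0809701 ≈ 0.3933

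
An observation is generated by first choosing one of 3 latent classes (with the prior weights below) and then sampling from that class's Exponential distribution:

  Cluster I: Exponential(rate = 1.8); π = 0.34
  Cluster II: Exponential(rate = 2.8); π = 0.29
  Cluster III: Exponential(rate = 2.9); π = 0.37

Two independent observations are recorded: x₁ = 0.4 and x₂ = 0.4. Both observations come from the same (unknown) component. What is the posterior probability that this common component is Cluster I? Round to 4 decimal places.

0.3227

Apply Bayes' rule: the posterior for each component is proportional to its prior times its likelihood at x.
Since both observations come from the same component, the likelihood for component k is f_k(x₁)·f_k(x₂).
  f_I = [1.8·e^(−1.8·0.4) = 1.8·e^(−0.7200) = 0.876154] × [0.876154] = 0.767646
  f_II = [2.8·e^(−2.8·0.4) = 2.8·e^(−1.1200) = 0.913583] × [0.913583] = 0.834635
  f_III = [2.9·e^(−2.9·0.4) = 2.9·e^(−1.1600) = 0.90911] × [0.90911] = 0.826481
Prior × likelihood for each component:
  P(Z=I)·f_I = 0.34 × 0.767646 = 0.261
  P(Z=II)·f_II = 0.29 × 0.834635 = 0.242044
  P(Z=III)·f_III = 0.37 × 0.826481 = 0.305798
Normaliser: 0.261 + 0.242044 + 0.305798 = 0.808842
So the posterior for Cluster I is 0.261 / 0.808842 ≈ 0.3227.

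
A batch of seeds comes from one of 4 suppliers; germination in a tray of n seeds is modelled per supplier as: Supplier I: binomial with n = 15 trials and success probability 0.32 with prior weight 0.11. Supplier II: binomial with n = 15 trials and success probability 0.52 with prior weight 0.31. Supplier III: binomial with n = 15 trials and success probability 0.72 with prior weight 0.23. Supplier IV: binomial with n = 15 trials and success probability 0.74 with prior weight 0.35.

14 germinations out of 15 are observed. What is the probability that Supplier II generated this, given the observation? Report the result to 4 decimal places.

P(component k | x) = π_k·f_k(x) / marginal(x), where marginal(x) = Σ_j π_j·f_j(x).
Evaluate each component's likelihood at the observed value:
  p_I = C(15,14)·0.32^14·0.68^1 = 15·1.18059e-07·0.68 = 1.2042e-06
  p_II = C(15,14)·0.52^14·0.48^1 = 15·0.000105693·0.48 = 0.000760991
  p_III = C(15,14)·0.72^14·0.28^1 = 15·0.0100613·0.28 = 0.0422575
  p_IV = C(15,14)·0.74^14·0.26^1 = 15·0.0147654·0.26 = 0.0575849
Unnormalised posteriors:
  π_I·p_I = 0.11 × 1.2042e-06 = 1.32462e-07
  π_II·p_II = 0.31 × 0.000760991 = 0.000235907
  π_III·p_III = 0.23 × 0.0422575 = 0.00971923
  π_IV·p_IV = 0.35 × 0.0575849 = 0.0201547
Denominator: 1.32462e-07 + 0.000235907 + 0.00971923 + 0.0201547 = 0.03011
P(Supplier II | the observation) = 0.000235907 / 0.03011 ≈ 0.0078

0.0078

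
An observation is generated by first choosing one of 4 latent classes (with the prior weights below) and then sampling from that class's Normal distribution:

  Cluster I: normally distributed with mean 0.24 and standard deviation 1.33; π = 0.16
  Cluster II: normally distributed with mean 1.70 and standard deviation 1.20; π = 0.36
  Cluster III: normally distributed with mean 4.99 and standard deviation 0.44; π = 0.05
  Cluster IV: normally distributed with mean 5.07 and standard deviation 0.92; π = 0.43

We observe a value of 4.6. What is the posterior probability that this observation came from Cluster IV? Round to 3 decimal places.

P(component k | x) = P(Z=k)·f_k(x) / marginal(x), where marginal(x) = Σ_j P(Z=j)·f_j(x).
Component likelihoods at x = 4.6:
  p_I = 0.00139146
  p_II = 0.0179279
  p_III = 0.61215
  p_IV = 0.380583
Weight by the priors:
  P(Z=I)·p_I = 0.16 × 0.00139146 = 0.000222634
  P(Z=II)·p_II = 0.36 × 0.0179279 = 0.00645403
  P(Z=III)·p_III = 0.05 × 0.61215 = 0.0306075
  P(Z=IV)·p_IV = 0.43 × 0.380583 = 0.163651
Sum: 0.000222634 + 0.00645403 + 0.0306075 + 0.163651 = 0.200935
P(Cluster IV | 4.6) ≈ 0.814

0.814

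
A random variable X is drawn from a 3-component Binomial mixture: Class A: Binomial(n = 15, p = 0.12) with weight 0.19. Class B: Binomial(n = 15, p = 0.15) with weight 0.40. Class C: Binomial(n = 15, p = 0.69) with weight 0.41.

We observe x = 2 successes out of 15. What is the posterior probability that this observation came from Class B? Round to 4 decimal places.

0.6769

Posterior ∝ prior × likelihood, so P(k | x) ∝ π_k f_k(x); normalise over all components.
Evaluate each component's likelihood at the observed value:
  f_A = 0.286963
  f_B = 0.285639
  f_C = 1.22065e-05
Weight by the priors:
  π_A·f_A = 0.19 × 0.286963 = 0.054523
  π_B·f_B = 0.40 × 0.285639 = 0.114256
  π_C·f_C = 0.41 × 1.22065e-05 = 5.00465e-06
Marginal: 0.054523 + 0.114256 + 5.00465e-06 = 0.168784
P(Class B | x) = 0.114256 / 0.168784 ≈ 0.6769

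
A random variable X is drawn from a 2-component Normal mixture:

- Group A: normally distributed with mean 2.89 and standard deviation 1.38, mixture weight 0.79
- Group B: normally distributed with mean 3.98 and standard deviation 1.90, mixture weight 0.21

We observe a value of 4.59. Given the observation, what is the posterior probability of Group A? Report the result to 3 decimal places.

0.719

P(component k | x) = π_k·f_k(x) / marginal(x), where marginal(x) = Σ_j π_j·f_j(x).
Component likelihoods at x = 4.59:
  p_A = (1/(1.38·√(2π)))·exp(−(4.59−2.89)²/(2·1.38²)) = 0.289089·exp(-0.75877) = 0.135364
  p_B = (1/(1.90·√(2π)))·exp(−(4.59−3.98)²/(2·1.90²)) = 0.209970·exp(-0.05154) = 0.199422
Unnormalised posteriors:
  π_A·p_A = 0.79 × 0.135364 = 0.106937
  π_B·p_B = 0.21 × 0.199422 = 0.0418787
Denominator: 0.106937 + 0.0418787 = 0.148816
Responsibility of Group A: 0.106937 / 0.148816 ≈ 0.719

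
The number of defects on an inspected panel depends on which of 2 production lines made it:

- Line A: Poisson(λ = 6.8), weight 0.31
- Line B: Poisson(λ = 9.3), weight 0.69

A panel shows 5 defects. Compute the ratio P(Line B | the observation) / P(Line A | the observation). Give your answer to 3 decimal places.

0.874

The posterior odds equal the prior odds times the likelihood ratio: (π_i/π_j)·(f_i(x)/f_j(x)).
Poisson probabilities:
  L_A = 0.134946
  L_B = 0.0530023
Posterior odds = (π_B·L_B) / (π_A·L_A) = (0.69·0.0530023) / (0.31·0.134946) = 0.0365716 / 0.0418333 ≈ 0.874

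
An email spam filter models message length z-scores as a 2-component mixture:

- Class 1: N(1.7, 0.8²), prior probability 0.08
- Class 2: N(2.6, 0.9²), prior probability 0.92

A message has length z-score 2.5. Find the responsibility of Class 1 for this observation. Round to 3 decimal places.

0.056

By Bayes' theorem, P(k | x) = P(Z=k) f_k(x) / Σ_j P(Z=j) f_j(x).
Normal densities:
  f_1 = 0.302463
  f_2 = 0.440541
Unnormalised posteriors:
  P(Z=1)·f_1 = 0.08 × 0.302463 = 0.0241971
  P(Z=2)·f_2 = 0.92 × 0.440541 = 0.405298
Marginal: 0.0241971 + 0.405298 = 0.429495
P(Class 1 | the observation) ≈ 0.056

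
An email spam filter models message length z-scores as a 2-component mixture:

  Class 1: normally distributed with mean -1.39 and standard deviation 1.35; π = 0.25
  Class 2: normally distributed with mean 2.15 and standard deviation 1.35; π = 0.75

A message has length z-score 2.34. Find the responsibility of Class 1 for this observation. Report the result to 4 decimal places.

0.0073

The responsibility of component k is P(Z=k) f_k(x) divided by Σ_j P(Z=j) f_j(x).
Evaluate each component's likelihood at the observed value:
  L_1 = (1/(1.35·√(2π)))·exp(−(2.34−-1.39)²/(2·1.35²)) = 0.295513·exp(-3.81698) = 0.00649953
  L_2 = (1/(1.35·√(2π)))·exp(−(2.34−2.15)²/(2·1.35²)) = 0.295513·exp(-0.00990) = 0.2926
Prior × likelihood for each component:
  P(Z=1)·L_1 = 0.25 × 0.00649953 = 0.00162488
  P(Z=2)·L_2 = 0.75 × 0.2926 = 0.21945
Evidence: 0.00162488 + 0.21945 = 0.221075
So the posterior for Class 1 is 0.00162488 / 0.221075 ≈ 0.0073.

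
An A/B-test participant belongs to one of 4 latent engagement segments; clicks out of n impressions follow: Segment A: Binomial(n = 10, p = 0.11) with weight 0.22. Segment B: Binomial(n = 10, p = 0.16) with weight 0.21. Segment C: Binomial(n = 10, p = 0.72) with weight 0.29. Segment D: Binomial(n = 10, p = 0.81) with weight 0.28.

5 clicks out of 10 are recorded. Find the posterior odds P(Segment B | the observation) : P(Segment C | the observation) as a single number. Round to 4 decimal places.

0.0954

Only the two components matter; the odds are (w_i f_i(x)) / (w_j f_j(x)).
Component likelihoods at x = 5 clicks out of 10:
  L_A = 0.00226628
  L_B = 0.0110509
  L_C = 0.0839176
  L_D = 0.0217567
Odds = (0.21/0.29) × (0.0110509/0.0839176) = 0.724138 × 0.131687 ≈ 0.0954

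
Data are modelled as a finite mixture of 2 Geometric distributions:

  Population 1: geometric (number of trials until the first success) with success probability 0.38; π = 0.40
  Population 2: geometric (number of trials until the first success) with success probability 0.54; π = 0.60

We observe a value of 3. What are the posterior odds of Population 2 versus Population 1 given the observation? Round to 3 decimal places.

Since P(k|x) ∝ w_k f_k(x), the posterior odds are w_i f_i(x) / (w_j f_j(x)).
Evaluate each component's likelihood at the observed value:
  p_1 = 0.38·(1−0.38)^2 = 0.38·0.3844 = 0.146072
  p_2 = 0.54·(1−0.54)^2 = 0.54·0.2116 = 0.114264
Odds = (0.60/0.40) × (0.114264/0.146072) = 1.5 × 0.782244 ≈ 1.173

1.173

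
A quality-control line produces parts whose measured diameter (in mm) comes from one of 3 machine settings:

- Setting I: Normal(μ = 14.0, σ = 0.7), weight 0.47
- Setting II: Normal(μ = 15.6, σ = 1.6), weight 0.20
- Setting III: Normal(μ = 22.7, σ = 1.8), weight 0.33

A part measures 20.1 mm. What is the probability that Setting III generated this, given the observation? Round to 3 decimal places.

The responsibility of component k is P(Z=k) f_k(x) divided by Σ_j P(Z=j) f_j(x).
Evaluate each component's likelihood at the observed value:
  L_I = 1.84466e-17
  L_II = 0.00477663
  L_III = 0.0780867
Multiply by the mixture weights:
  P(Z=I)·L_I = 0.47 × 1.84466e-17 = 8.6699e-18
  P(Z=II)·L_II = 0.20 × 0.00477663 = 0.000955326
  P(Z=III)·L_III = 0.33 × 0.0780867 = 0.0257686
Marginal: 8.6699e-18 + 0.000955326 + 0.0257686 = 0.0267239
Responsibility of Setting III: 0.0257686 / 0.0267239 ≈ 0.964

0.964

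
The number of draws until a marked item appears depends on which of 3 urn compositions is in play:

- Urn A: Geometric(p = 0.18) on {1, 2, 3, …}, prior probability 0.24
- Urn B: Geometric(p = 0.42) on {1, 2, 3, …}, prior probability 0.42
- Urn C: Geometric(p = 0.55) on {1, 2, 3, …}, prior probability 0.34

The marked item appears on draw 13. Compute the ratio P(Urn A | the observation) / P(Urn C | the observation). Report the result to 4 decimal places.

309.6408

Since P(k|x) ∝ π_k f_k(x), the posterior odds are π_i f_i(x) / (π_j f_j(x)).
Geometric probabilities:
  f_A = 0.18·(1−0.18)^12 = 0.18·0.0924201 = 0.0166356
  f_B = 0.42·(1−0.42)^12 = 0.42·0.00144923 = 0.000608675
  f_C = 0.55·(1−0.55)^12 = 0.55·6.89525e-05 = 3.79239e-05
Posterior odds = (π_A·f_A) / (π_C·f_C) = (0.24·0.0166356) / (0.34·3.79239e-05) = 0.00399255 / 1.28941e-05 ≈ 309.6408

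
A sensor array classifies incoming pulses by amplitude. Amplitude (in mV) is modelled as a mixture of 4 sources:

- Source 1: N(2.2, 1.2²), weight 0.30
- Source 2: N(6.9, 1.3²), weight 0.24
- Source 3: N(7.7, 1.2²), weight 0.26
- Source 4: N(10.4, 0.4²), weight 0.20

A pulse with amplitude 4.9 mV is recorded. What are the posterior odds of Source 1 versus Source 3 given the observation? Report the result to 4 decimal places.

The posterior odds equal the prior odds times the likelihood ratio: (P(Z=i)/P(Z=j))·(f_i(x)/f_j(x)).
Component likelihoods at x = 4.9 mV:
  p_1 = (1/(1.2·√(2π)))·exp(−(4.9−2.2)²/(2·1.2²)) = 0.332452·exp(-2.53125) = 0.0264497
  p_2 = (1/(1.3·√(2π)))·exp(−(4.9−6.9)²/(2·1.3²)) = 0.306879·exp(-1.18343) = 0.0939742
  p_3 = (1/(1.2·√(2π)))·exp(−(4.9−7.7)²/(2·1.2²)) = 0.332452·exp(-2.72222) = 0.0218516
  p_4 = (1/(0.4·√(2π)))·exp(−(4.9−10.4)²/(2·0.4²)) = 0.997356·exp(-94.53125) = 8.79933e-42
Odds = (0.30/0.26) × (0.0264497/0.0218516) = 1.15385 × 1.21043 ≈ 1.3966

1.3966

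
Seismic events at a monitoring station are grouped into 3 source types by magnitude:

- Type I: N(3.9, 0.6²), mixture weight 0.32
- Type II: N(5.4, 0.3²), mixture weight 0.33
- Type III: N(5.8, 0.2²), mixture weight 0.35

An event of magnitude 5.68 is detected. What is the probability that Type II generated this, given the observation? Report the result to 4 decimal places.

The responsibility of component k is P(Z=k) f_k(x) divided by Σ_j P(Z=j) f_j(x).
Component likelihoods at x = 5.68:
  L_I = (1/(0.6·√(2π)))·exp(−(5.68−3.9)²/(2·0.6²)) = 0.664904·exp(-4.40056) = 0.00815872
  L_II = (1/(0.3·√(2π)))·exp(−(5.68−5.4)²/(2·0.3²)) = 1.329808·exp(-0.43556) = 0.860259
  L_III = (1/(0.2·√(2π)))·exp(−(5.68−5.8)²/(2·0.2²)) = 1.994711·exp(-0.18000) = 1.66612
Unnormalised posteriors:
  P(Z=I)·L_I = 0.32 × 0.00815872 = 0.00261079
  P(Z=II)·L_II = 0.33 × 0.860259 = 0.283886
  P(Z=III)·L_III = 0.35 × 1.66612 = 0.583143
Marginal: 0.00261079 + 0.283886 + 0.583143 = 0.869639
P(Type II | x) ≈ 0.3264

0.3264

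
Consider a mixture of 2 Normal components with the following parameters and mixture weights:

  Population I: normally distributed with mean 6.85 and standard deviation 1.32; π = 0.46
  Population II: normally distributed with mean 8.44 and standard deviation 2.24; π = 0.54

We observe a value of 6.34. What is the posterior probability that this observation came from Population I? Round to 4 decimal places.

The responsibility of component k is π_k f_k(x) divided by Σ_j π_j f_j(x).
Component likelihoods at x = 6.34:
  f_I = (1/(1.32·√(2π)))·exp(−(6.34−6.85)²/(2·1.32²)) = 0.302229·exp(-0.07464) = 0.280492
  f_II = (1/(2.24·√(2π)))·exp(−(6.34−8.44)²/(2·2.24²)) = 0.178099·exp(-0.43945) = 0.114765
Prior × likelihood for each component:
  π_I·f_I = 0.46 × 0.280492 = 0.129026
  π_II·f_II = 0.54 × 0.114765 = 0.0619732
Marginal: 0.129026 + 0.0619732 = 0.191
P(Population I | 6.34) = 0.129026 / 0.191 ≈ 0.6755

0.6755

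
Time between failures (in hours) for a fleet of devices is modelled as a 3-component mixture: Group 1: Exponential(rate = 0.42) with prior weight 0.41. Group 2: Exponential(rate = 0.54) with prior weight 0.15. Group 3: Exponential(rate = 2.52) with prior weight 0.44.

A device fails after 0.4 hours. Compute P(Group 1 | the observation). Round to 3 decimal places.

0.237

By Bayes' theorem, P(k | x) = w_k f_k(x) / Σ_j w_j f_j(x).
Evaluate each component's likelihood at the observed value:
  f_1 = 0.42·e^(−0.42·0.4) = 0.42·e^(−0.1680) = 0.355049
  f_2 = 0.54·e^(−0.54·0.4) = 0.54·e^(−0.2160) = 0.435097
  f_3 = 2.52·e^(−2.52·0.4) = 2.52·e^(−1.0080) = 0.919669
Weight by the priors:
  w_1·f_1 = 0.41 × 0.355049 = 0.14557
  w_2·f_2 = 0.15 × 0.435097 = 0.0652646
  w_3·f_3 = 0.44 × 0.919669 = 0.404655
Marginal: 0.14557 + 0.0652646 + 0.404655 = 0.615489
Responsibility of Group 1: 0.14557 / 0.615489 ≈ 0.237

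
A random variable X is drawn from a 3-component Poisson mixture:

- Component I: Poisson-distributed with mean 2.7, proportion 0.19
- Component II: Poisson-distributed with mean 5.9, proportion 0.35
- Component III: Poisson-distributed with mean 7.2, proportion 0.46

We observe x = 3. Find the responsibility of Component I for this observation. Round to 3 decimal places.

The responsibility of component k is w_k f_k(x) divided by Σ_j w_j f_j(x).
Evaluate each component's likelihood at the observed value:
  L_I = 0.220468
  L_II = 0.0937707
  L_III = 0.0464436
Multiply by the mixture weights:
  w_I·L_I = 0.19 × 0.220468 = 0.0418889
  w_II·L_II = 0.35 × 0.0937707 = 0.0328198
  w_III·L_III = 0.46 × 0.0464436 = 0.0213641
Normaliser: 0.0418889 + 0.0328198 + 0.0213641 = 0.0960727
P(Component I | the observation) ≈ 0.436

0.436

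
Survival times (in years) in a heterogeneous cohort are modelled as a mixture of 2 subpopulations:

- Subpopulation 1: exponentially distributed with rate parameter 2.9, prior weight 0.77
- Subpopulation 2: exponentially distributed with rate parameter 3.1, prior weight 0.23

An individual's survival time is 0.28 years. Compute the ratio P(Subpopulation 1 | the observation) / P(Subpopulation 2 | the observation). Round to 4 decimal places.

Posterior odds = (π_i f_i(x)) / (π_j f_j(x)); the normalising sum cancels.
Component likelihoods at x = 0.28 years:
  f_1 = 1.28751
  f_2 = 1.30135
0.991383 / 0.29931 ≈ 3.3122

3.3122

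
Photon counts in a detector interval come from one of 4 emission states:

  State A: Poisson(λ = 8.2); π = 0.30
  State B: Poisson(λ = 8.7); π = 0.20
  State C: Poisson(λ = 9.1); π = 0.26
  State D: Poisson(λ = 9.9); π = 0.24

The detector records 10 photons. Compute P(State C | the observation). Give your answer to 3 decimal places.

The responsibility of component k is P(Z=k) f_k(x) divided by Σ_j P(Z=j) f_j(x).
Evaluate each component's likelihood at the observed value:
  p_A = e^(−8.2)·8.2^10/10! = 0.104031
  p_B = e^(−8.7)·8.7^10/10! = 0.114043
  p_C = e^(−9.1)·9.1^10/10! = 0.119832
  p_D = e^(−9.9)·9.9^10/10! = 0.125047
Prior × likelihood for each component:
  P(Z=A)·p_A = 0.30 × 0.104031 = 0.0312092
  P(Z=B)·p_B = 0.20 × 0.114043 = 0.0228085
  P(Z=C)·p_C = 0.26 × 0.119832 = 0.0311562
  P(Z=D)·p_D = 0.24 × 0.125047 = 0.0300113
Denominator: 0.0312092 + 0.0228085 + 0.0311562 + 0.0300113 = 0.115185
P(State C | the observation) ≈ 0.270

0.270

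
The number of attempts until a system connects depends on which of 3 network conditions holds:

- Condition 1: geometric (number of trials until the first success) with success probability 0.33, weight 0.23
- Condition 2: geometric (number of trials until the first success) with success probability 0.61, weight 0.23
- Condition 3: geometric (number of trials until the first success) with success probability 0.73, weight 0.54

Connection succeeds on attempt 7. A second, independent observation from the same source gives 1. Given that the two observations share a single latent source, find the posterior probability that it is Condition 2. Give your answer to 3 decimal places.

0.112

Apply Bayes' rule: the posterior for each component is proportional to its prior times its likelihood at x.
Since both observations come from the same component, the likelihood for component k is f_k(x₁)·f_k(x₂).
  p_1 = [0.33·(1−0.33)^6 = 0.33·0.0904584 = 0.0298513] × [0.33] = 0.00985092
  p_2 = [0.61·(1−0.61)^6 = 0.61·0.00351874 = 0.00214643] × [0.61] = 0.00130932
  p_3 = [0.73·(1−0.73)^6 = 0.73·0.00038742 = 0.000282817] × [0.73] = 0.000206456
Unnormalised posteriors:
  π_1·p_1 = 0.23 × 0.00985092 = 0.00226571
  π_2·p_2 = 0.23 × 0.00130932 = 0.000301145
  π_3·p_3 = 0.54 × 0.000206456 = 0.000111486
Normaliser: 0.00226571 + 0.000301145 + 0.000111486 = 0.00267834
So the posterior for Condition 2 is 0.000301145 / 0.00267834 ≈ 0.112.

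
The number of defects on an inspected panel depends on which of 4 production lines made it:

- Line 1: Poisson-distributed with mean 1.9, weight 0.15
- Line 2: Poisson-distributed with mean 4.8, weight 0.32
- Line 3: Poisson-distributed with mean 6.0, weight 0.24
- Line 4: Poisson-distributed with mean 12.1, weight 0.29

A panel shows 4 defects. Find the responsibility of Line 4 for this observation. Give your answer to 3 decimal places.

Posterior ∝ prior × likelihood, so P(k | x) ∝ π_k f_k(x); normalise over all components.
Component likelihoods at x = 4 defects:
  p_1 = e^(−1.9)·1.9^4/4! = 0.0812164
  p_2 = e^(−4.8)·4.8^4/4! = 0.182029
  p_3 = e^(−6.0)·6.0^4/4! = 0.133853
  p_4 = e^(−12.1)·12.1^4/4! = 0.00496555
Prior × likelihood for each component:
  π_1·p_1 = 0.15 × 0.0812164 = 0.0121825
  π_2·p_2 = 0.32 × 0.182029 = 0.0582492
  π_3·p_3 = 0.24 × 0.133853 = 0.0321246
  π_4·p_4 = 0.29 × 0.00496555 = 0.00144001
Sum: 0.0121825 + 0.0582492 + 0.0321246 + 0.00144001 = 0.103996
P(Line 4 | data) ≈ 0.014

0.014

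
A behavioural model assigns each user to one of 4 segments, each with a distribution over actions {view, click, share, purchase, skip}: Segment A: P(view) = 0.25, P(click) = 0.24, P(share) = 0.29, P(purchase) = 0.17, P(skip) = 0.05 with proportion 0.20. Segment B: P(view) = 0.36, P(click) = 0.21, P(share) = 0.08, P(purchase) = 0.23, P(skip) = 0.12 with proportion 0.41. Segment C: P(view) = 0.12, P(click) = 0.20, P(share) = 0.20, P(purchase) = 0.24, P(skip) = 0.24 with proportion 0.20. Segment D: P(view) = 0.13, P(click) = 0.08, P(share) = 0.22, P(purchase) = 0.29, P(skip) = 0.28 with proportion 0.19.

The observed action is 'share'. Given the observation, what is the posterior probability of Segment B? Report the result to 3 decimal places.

0.190

The responsibility of component k is π_k f_k(x) divided by Σ_j π_j f_j(x).
Evaluate each component's likelihood at the observed value:
  f_A = P(share | comp) = 0.29
  f_B = P(share | comp) = 0.08
  f_C = P(share | comp) = 0.20
  f_D = P(share | comp) = 0.22
Prior × likelihood for each component:
  π_A·f_A = 0.20 × 0.29 = 0.058
  π_B·f_B = 0.41 × 0.08 = 0.0328
  π_C·f_C = 0.20 × 0.2 = 0.04
  π_D·f_D = 0.19 × 0.22 = 0.0418
Evidence: 0.058 + 0.0328 + 0.04 + 0.0418 = 0.1726
P(Segment B | x) ≈ 0.190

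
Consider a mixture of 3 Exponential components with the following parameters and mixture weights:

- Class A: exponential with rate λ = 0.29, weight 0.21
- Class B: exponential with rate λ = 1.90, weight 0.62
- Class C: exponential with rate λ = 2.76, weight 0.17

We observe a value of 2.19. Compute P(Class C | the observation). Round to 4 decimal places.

0.0215

P(component k | x) = P(Z=k)·f_k(x) / marginal(x), where marginal(x) = Σ_j P(Z=j)·f_j(x).
Component likelihoods at x = 2.19:
  L_A = 0.29·e^(−0.29·2.19) = 0.29·e^(−0.6351) = 0.153666
  L_B = 1.90·e^(−1.90·2.19) = 1.90·e^(−4.1610) = 0.0296247
  L_C = 2.76·e^(−2.76·2.19) = 2.76·e^(−6.0444) = 0.00654424
Prior × likelihood for each component:
  P(Z=A)·L_A = 0.21 × 0.153666 = 0.0322698
  P(Z=B)·L_B = 0.62 × 0.0296247 = 0.0183673
  P(Z=C)·L_C = 0.17 × 0.00654424 = 0.00111252
Normaliser: 0.0322698 + 0.0183673 + 0.00111252 = 0.0517497
P(Class C | data) ≈ 0.0215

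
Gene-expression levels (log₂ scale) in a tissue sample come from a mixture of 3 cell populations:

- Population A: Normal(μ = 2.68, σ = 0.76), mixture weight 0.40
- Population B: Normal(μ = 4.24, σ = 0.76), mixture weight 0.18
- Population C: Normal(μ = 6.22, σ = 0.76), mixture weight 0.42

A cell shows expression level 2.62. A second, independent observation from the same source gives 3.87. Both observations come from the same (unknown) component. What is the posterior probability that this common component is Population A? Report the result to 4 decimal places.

0.8765

Apply Bayes' rule: the posterior for each component is proportional to its prior times its likelihood at x.
Since both observations come from the same component, the likelihood for component k is f_k(x₁)·f_k(x₂).
  L_A = [(1/(0.76·√(2π)))·exp(−(2.62−2.68)²/(2·0.76²)) = 0.524924·exp(-0.00312) = 0.523291] × [0.15407] = 0.0806233
  L_B = [(1/(0.76·√(2π)))·exp(−(2.62−4.24)²/(2·0.76²)) = 0.524924·exp(-2.27181) = 0.0541327] × [0.466261] = 0.02524
  L_C = [(1/(0.76·√(2π)))·exp(−(2.62−6.22)²/(2·0.76²)) = 0.524924·exp(-11.21884) = 7.04397e-06] × [0.00440481] = 3.10273e-08
Prior × likelihood for each component:
  π_A·L_A = 0.40 × 0.0806233 = 0.0322493
  π_B·L_B = 0.18 × 0.02524 = 0.0045432
  π_C·L_C = 0.42 × 3.10273e-08 = 1.30315e-08
Denominator: 0.0322493 + 0.0045432 + 1.30315e-08 = 0.0367925
P(Population A | x) = 0.0322493 / 0.0367925 ≈ 0.8765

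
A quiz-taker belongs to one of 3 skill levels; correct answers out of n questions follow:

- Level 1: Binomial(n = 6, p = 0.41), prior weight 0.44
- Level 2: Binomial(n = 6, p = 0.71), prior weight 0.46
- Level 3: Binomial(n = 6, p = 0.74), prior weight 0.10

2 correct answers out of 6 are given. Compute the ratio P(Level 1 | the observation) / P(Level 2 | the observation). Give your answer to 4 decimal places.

5.4646

Only the two components matter; the odds are (π_i f_i(x)) / (π_j f_j(x)).
Binomial probabilities:
  f_1 = 0.305539
  f_2 = 0.0534811
  f_3 = 0.037536
Posterior odds = (π_1·f_1) / (π_2·f_2) = (0.44·0.305539) / (0.46·0.0534811) = 0.134437 / 0.0246013 ≈ 5.4646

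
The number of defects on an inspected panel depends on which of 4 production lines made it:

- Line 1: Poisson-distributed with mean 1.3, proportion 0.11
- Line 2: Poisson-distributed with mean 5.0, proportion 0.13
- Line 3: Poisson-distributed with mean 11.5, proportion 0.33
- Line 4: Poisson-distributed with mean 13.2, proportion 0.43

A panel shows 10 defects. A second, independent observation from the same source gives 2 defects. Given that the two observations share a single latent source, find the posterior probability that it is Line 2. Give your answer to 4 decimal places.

Posterior ∝ prior × likelihood, so P(k | x) ∝ π_k f_k(x); normalise over all components.
Since both observations come from the same component, the likelihood for component k is f_k(x₁)·f_k(x₂).
  f_1 = [1.03535e-06] × [0.230289] = 2.3843e-07
  f_2 = [0.0181328] × [0.0842243] = 0.00152722
  f_3 = [0.112935] × [0.000669852] = 7.56498e-05
  f_4 = [0.081901] × [0.000161224] = 1.32044e-05
Multiply by the mixture weights:
  π_1·f_1 = 0.11 × 2.3843e-07 = 2.62273e-08
  π_2·f_2 = 0.13 × 0.00152722 = 0.000198539
  π_3·f_3 = 0.33 × 7.56498e-05 = 2.49644e-05
  π_4·f_4 = 0.43 × 1.32044e-05 = 5.67791e-06
Sum: 2.62273e-08 + 0.000198539 + 2.49644e-05 + 5.67791e-06 = 0.000229207
P(Line 2 | data) = 0.000198539 / 0.000229207 ≈ 0.8662

0.8662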